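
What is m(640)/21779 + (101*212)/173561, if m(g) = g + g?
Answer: 688490028/3779985019 ≈ 0.18214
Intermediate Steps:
m(g) = 2*g
m(640)/21779 + (101*212)/173561 = (2*640)/21779 + (101*212)/173561 = 1280*(1/21779) + 21412*(1/173561) = 1280/21779 + 21412/173561 = 688490028/3779985019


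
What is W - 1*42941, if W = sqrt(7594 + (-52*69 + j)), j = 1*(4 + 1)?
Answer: -42941 + sqrt(4011) ≈ -42878.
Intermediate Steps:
j = 5 (j = 1*5 = 5)
W = sqrt(4011) (W = sqrt(7594 + (-52*69 + 5)) = sqrt(7594 + (-3588 + 5)) = sqrt(7594 - 3583) = sqrt(4011) ≈ 63.332)
W - 1*42941 = sqrt(4011) - 1*42941 = sqrt(4011) - 42941 = -42941 + sqrt(4011)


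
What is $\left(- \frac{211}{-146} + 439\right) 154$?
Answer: $\frac{4951485}{73} \approx 67829.0$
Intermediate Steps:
$\left(- \frac{211}{-146} + 439\right) 154 = \left(\left(-211\right) \left(- \frac{1}{146}\right) + 439\right) 154 = \left(\frac{211}{146} + 439\right) 154 = \frac{64305}{146} \cdot 154 = \frac{4951485}{73}$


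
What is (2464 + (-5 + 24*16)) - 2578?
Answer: 265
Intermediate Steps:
(2464 + (-5 + 24*16)) - 2578 = (2464 + (-5 + 384)) - 2578 = (2464 + 379) - 2578 = 2843 - 2578 = 265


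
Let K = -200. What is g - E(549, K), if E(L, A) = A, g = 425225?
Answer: 425425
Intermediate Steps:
g - E(549, K) = 425225 - 1*(-200) = 425225 + 200 = 425425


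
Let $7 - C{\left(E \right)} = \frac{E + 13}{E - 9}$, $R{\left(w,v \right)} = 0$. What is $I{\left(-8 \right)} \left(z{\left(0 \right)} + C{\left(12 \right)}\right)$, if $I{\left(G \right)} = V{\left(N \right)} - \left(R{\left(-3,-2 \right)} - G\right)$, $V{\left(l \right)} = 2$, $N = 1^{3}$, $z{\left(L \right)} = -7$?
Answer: $50$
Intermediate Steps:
$C{\left(E \right)} = 7 - \frac{13 + E}{-9 + E}$ ($C{\left(E \right)} = 7 - \frac{E + 13}{E - 9} = 7 - \frac{13 + E}{-9 + E}$)
$N = 1$
$I{\left(G \right)} = 2 + G$ ($I{\left(G \right)} = 2 - \left(0 - G\right) = 2 - - G = 2 + G$)
$I{\left(-8 \right)} \left(z{\left(0 \right)} + C{\left(12 \right)}\right) = \left(2 - 8\right) \left(-7 + \frac{2 \left(-38 + 3 \cdot 12\right)}{-9 + 12}\right) = - 6 \left(-7 + \frac{2 \left(-38 + 36\right)}{3}\right) = - 6 \left(-7 + 2 \cdot \frac{1}{3} \left(-2\right)\right) = - 6 \left(-7 - \frac{4}{3}\right) = \left(-6\right) \left(- \frac{25}{3}\right) = 50$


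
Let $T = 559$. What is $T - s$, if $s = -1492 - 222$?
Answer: $2273$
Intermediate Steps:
$s = -1714$
$T - s = 559 - -1714 = 559 + 1714 = 2273$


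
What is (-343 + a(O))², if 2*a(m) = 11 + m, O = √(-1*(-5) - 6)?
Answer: (675 - I)²/4 ≈ 1.1391e+5 - 337.5*I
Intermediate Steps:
O = I (O = √(5 - 6) = √(-1) = I ≈ 1.0*I)
a(m) = 11/2 + m/2 (a(m) = (11 + m)/2 = 11/2 + m/2)
(-343 + a(O))² = (-343 + (11/2 + I/2))² = (-675/2 + I/2)²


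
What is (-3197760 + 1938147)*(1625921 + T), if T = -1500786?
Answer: -157621672755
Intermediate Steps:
(-3197760 + 1938147)*(1625921 + T) = (-3197760 + 1938147)*(1625921 - 1500786) = -1259613*125135 = -157621672755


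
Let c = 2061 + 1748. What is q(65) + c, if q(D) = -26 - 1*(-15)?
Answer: 3798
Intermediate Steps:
q(D) = -11 (q(D) = -26 + 15 = -11)
c = 3809
q(65) + c = -11 + 3809 = 3798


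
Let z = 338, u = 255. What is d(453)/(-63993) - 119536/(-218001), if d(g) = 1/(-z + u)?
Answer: 70545111065/128654961491 ≈ 0.54833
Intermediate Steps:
d(g) = -1/83 (d(g) = 1/(-1*338 + 255) = 1/(-338 + 255) = 1/(-83) = -1/83)
d(453)/(-63993) - 119536/(-218001) = -1/83/(-63993) - 119536/(-218001) = -1/83*(-1/63993) - 119536*(-1/218001) = 1/5311419 + 119536/218001 = 70545111065/128654961491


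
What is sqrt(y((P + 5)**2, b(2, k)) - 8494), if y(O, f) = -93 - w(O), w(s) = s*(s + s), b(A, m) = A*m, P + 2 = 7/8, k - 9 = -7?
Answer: 3*I*sqrt(4113266)/64 ≈ 95.068*I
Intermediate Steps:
k = 2 (k = 9 - 7 = 2)
P = -9/8 (P = -2 + 7/8 = -9/8 ≈ -1.1250)
w(s) = 2*s**2 (w(s) = s*(2*s) = 2*s**2)
y(O, f) = -93 - 2*O**2
sqrt(y((P + 5)**2, b(2, k)) - 8494) = sqrt((-93 - 2*(-9/8 + 5)**4) - 8494) = sqrt((-93 - 2*((31/8)**2)**2) - 8494) = sqrt((-93 - 2*(961/64)**2) - 8494) = sqrt((-93 - 2*923521/4096) - 8494) = sqrt((-93 - 923521/2048) - 8494) = sqrt(-1113985/2048 - 8494) = sqrt(-18509697/2048) = 3*I*sqrt(4113266)/64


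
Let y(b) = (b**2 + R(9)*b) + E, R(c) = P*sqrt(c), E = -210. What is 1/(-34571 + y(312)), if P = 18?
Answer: 1/79411 ≈ 1.2593e-5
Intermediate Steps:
R(c) = 18*sqrt(c)
y(b) = -210 + b**2 + 54*b (y(b) = (b**2 + (18*sqrt(9))*b) - 210 = (b**2 + (18*3)*b) - 210 = (b**2 + 54*b) - 210 = -210 + b**2 + 54*b)
1/(-34571 + y(312)) = 1/(-34571 + (-210 + 312**2 + 54*312)) = 1/(-34571 + (-210 + 97344 + 16848)) = 1/(-34571 + 113982) = 1/79411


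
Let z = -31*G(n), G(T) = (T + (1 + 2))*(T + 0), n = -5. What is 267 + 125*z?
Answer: -38483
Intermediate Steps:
G(T) = T*(3 + T) (G(T) = (T + 3)*T = (3 + T)*T = T*(3 + T))
z = -310 (z = -(-155)*(3 - 5) = -(-155)*(-2) = -31*10 = -310)
267 + 125*z = 267 + 125*(-310) = 267 - 38750 = -38483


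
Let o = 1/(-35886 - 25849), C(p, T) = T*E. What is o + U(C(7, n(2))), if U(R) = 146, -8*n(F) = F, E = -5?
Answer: 9013309/61735 ≈ 146.00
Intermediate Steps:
n(F) = -F/8
C(p, T) = -5*T (C(p, T) = T*(-5) = -5*T)
o = -1/61735 (o = 1/(-61735) = -1/61735 ≈ -1.6198e-5)
o + U(C(7, n(2))) = -1/61735 + 146 = 9013309/61735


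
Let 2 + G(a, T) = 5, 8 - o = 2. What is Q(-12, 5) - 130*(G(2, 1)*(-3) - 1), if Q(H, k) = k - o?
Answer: 1299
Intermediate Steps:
o = 6 (o = 8 - 1*2 = 8 - 2 = 6)
G(a, T) = 3 (G(a, T) = -2 + 5 = 3)
Q(H, k) = -6 + k (Q(H, k) = k - 1*6 = k - 6 = -6 + k)
Q(-12, 5) - 130*(G(2, 1)*(-3) - 1) = (-6 + 5) - 130*(3*(-3) - 1) = -1 - 130*(-9 - 1) = -1 - 130*(-10) = -1 + 1300 = 1299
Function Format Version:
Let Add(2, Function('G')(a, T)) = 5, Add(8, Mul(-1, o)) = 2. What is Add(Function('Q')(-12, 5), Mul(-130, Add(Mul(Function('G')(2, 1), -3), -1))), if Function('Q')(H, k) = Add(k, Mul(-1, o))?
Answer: 1299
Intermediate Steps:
o = 6 (o = Add(8, Mul(-1, 2)) = Add(8, -2) = 6)
Function('G')(a, T) = 3 (Function('G')(a, T) = Add(-2, 5) = 3)
Function('Q')(H, k) = Add(-6, k) (Function('Q')(H, k) = Add(k, Mul(-1, 6)) = Add(k, -6) = Add(-6, k))
Add(Function('Q')(-12, 5), Mul(-130, Add(Mul(Function('G')(2, 1), -3), -1))) = Add(Add(-6, 5), Mul(-130, Add(Mul(3, -3), -1))) = Add(-1, Mul(-130, Add(-9, -1))) = Add(-1, Mul(-130, -10)) = Add(-1, 1300) = 1299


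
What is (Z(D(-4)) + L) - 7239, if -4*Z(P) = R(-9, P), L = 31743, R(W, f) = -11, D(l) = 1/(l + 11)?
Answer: 98027/4 ≈ 24507.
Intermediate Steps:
D(l) = 1/(11 + l)
Z(P) = 11/4 (Z(P) = -¼*(-11) = 11/4)
(Z(D(-4)) + L) - 7239 = (11/4 + 31743) - 7239 = 126983/4 - 7239 = 98027/4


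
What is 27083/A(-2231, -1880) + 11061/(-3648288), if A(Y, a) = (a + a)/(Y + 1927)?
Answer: 625774164947/285782560 ≈ 2189.7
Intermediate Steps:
A(Y, a) = 2*a/(1927 + Y) (A(Y, a) = (2*a)/(1927 + Y) = 2*a/(1927 + Y))
27083/A(-2231, -1880) + 11061/(-3648288) = 27083/((2*(-1880)/(1927 - 2231))) + 11061/(-3648288) = 27083/((2*(-1880)/(-304))) + 11061*(-1/3648288) = 27083/((2*(-1880)*(-1/304))) - 3687/1216096 = 27083/(235/19) - 3687/1216096 = 27083*(19/235) - 3687/1216096 = 514577/235 - 3687/1216096 = 625774164947/285782560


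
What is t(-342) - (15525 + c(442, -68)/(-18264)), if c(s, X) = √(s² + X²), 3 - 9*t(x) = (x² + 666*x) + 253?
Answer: -29167/9 + 17*√173/9132 ≈ -3240.8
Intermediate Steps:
t(x) = -250/9 - 74*x - x²/9 (t(x) = ⅓ - ((x² + 666*x) + 253)/9 = ⅓ - (253 + x² + 666*x)/9 = ⅓ + (-253/9 - 74*x - x²/9) = -250/9 - 74*x - x²/9)
c(s, X) = √(X² + s²)
t(-342) - (15525 + c(442, -68)/(-18264)) = (-250/9 - 74*(-342) - ⅑*(-342)²) - (15525 + √((-68)² + 442²)/(-18264)) = (-250/9 + 25308 - ⅑*116964) - (15525 + √(4624 + 195364)*(-1/18264)) = (-250/9 + 25308 - 12996) - (15525 + √199988*(-1/18264)) = 110558/9 - (15525 + (34*√173)*(-1/18264)) = 110558/9 - (15525 - 17*√173/9132) = 110558/9 + (-15525 + 17*√173/9132) = -29167/9 + 17*√173/9132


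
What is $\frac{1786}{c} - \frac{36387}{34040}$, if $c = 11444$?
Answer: $- \frac{88904347}{97388440} \approx -0.91288$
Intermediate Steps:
$\frac{1786}{c} - \frac{36387}{34040} = \frac{1786}{11444} - \frac{36387}{34040} = 1786 \cdot \frac{1}{11444} - \frac{36387}{34040} = \frac{893}{5722} - \frac{36387}{34040} = - \frac{88904347}{97388440}$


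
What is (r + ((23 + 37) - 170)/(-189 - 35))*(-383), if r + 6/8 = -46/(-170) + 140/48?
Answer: -32031439/28560 ≈ -1121.5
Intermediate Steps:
r = 1243/510 (r = -¾ + (-46/(-170) + 140/48) = -¾ + (-46*(-1/170) + 140*(1/48)) = -¾ + (23/85 + 35/12) = -¾ + 3251/1020 = 1243/510 ≈ 2.4373)
(r + ((23 + 37) - 170)/(-189 - 35))*(-383) = (1243/510 + ((23 + 37) - 170)/(-189 - 35))*(-383) = (1243/510 + (60 - 170)/(-224))*(-383) = (1243/510 - 110*(-1/224))*(-383) = (1243/510 + 55/112)*(-383) = (83633/28560)*(-383) = -32031439/28560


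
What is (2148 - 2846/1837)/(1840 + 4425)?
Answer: 112658/328823 ≈ 0.34261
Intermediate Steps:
(2148 - 2846/1837)/(1840 + 4425) = (2148 - 2846*1/1837)/6265 = (2148 - 2846/1837)*(1/6265) = (3943030/1837)*(1/6265) = 112658/328823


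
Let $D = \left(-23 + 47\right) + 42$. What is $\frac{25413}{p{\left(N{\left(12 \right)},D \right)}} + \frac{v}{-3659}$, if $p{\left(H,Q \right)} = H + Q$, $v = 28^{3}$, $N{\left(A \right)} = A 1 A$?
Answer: $\frac{29458749}{256130} \approx 115.01$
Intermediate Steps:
$N{\left(A \right)} = A^{2}$ ($N{\left(A \right)} = A A = A^{2}$)
$v = 21952$
$D = 66$ ($D = 24 + 42 = 66$)
$\frac{25413}{p{\left(N{\left(12 \right)},D \right)}} + \frac{v}{-3659} = \frac{25413}{12^{2} + 66} + \frac{21952}{-3659} = \frac{25413}{144 + 66} + 21952 \left(- \frac{1}{3659}\right) = \frac{25413}{210} - \frac{21952}{3659} = 25413 \cdot \frac{1}{210} - \frac{21952}{3659} = \frac{8471}{70} - \frac{21952}{3659} = \frac{29458749}{256130}$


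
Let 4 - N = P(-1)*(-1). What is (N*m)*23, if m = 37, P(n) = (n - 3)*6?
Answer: -17020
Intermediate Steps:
P(n) = -18 + 6*n (P(n) = (-3 + n)*6 = -18 + 6*n)
N = -20 (N = 4 - (-18 + 6*(-1))*(-1) = 4 - (-18 - 6)*(-1) = 4 - (-24)*(-1) = 4 - 1*24 = 4 - 24 = -20)
(N*m)*23 = -20*37*23 = -740*23 = -17020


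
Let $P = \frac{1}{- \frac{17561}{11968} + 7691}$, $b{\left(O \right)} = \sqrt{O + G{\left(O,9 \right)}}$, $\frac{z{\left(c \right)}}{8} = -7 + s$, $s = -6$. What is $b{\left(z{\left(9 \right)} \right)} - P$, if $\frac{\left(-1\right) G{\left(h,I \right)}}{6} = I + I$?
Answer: $- \frac{704}{5413431} + 2 i \sqrt{53} \approx -0.00013005 + 14.56 i$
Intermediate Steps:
$G{\left(h,I \right)} = - 12 I$ ($G{\left(h,I \right)} = - 6 \left(I + I\right) = - 6 \cdot 2 I = - 12 I$)
$z{\left(c \right)} = -104$ ($z{\left(c \right)} = 8 \left(-7 - 6\right) = 8 \left(-13\right) = -104$)
$b{\left(O \right)} = \sqrt{-108 + O}$ ($b{\left(O \right)} = \sqrt{O - 108} = \sqrt{-108 + O}$)
$P = \frac{704}{5413431}$ ($P = \frac{1}{\left(-17561\right) \frac{1}{11968} + 7691} = \frac{1}{- \frac{1033}{704} + 7691} = \frac{1}{\frac{5413431}{704}} = \frac{704}{5413431} \approx 0.00013005$)
$b{\left(z{\left(9 \right)} \right)} - P = \sqrt{-108 - 104} - \frac{704}{5413431} = \sqrt{-212} - \frac{704}{5413431} = 2 i \sqrt{53} - \frac{704}{5413431} = - \frac{704}{5413431} + 2 i \sqrt{53}$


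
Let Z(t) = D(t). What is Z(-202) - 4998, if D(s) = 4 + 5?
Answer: -4989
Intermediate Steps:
D(s) = 9
Z(t) = 9
Z(-202) - 4998 = 9 - 4998 = -4989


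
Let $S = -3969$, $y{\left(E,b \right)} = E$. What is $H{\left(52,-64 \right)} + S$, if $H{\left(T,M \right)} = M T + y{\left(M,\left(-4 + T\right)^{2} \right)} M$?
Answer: $-3201$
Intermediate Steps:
$H{\left(T,M \right)} = M^{2} + M T$ ($H{\left(T,M \right)} = M T + M M = M T + M^{2} = M^{2} + M T$)
$H{\left(52,-64 \right)} + S = - 64 \left(-64 + 52\right) - 3969 = \left(-64\right) \left(-12\right) - 3969 = 768 - 3969 = -3201$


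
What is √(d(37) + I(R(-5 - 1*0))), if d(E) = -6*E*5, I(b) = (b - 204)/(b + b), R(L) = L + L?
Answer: I*√109930/10 ≈ 33.156*I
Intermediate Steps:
R(L) = 2*L
I(b) = (-204 + b)/(2*b) (I(b) = (-204 + b)/((2*b)) = (-204 + b)*(1/(2*b)) = (-204 + b)/(2*b))
d(E) = -30*E
√(d(37) + I(R(-5 - 1*0))) = √(-30*37 + (-204 + 2*(-5 - 1*0))/(2*((2*(-5 - 1*0))))) = √(-1110 + (-204 + 2*(-5 + 0))/(2*((2*(-5 + 0))))) = √(-1110 + (-204 + 2*(-5))/(2*((2*(-5))))) = √(-1110 + (½)*(-204 - 10)/(-10)) = √(-1110 + (½)*(-⅒)*(-214)) = √(-1110 + 107/10) = √(-10993/10) = I*√109930/10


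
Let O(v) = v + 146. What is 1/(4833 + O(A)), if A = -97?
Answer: 1/4882 ≈ 0.00020483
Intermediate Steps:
O(v) = 146 + v
1/(4833 + O(A)) = 1/(4833 + (146 - 97)) = 1/(4833 + 49) = 1/4882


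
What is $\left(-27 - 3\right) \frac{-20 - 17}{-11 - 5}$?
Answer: $- \frac{555}{8} \approx -69.375$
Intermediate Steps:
$\left(-27 - 3\right) \frac{-20 - 17}{-11 - 5} = - 30 \left(- \frac{37}{-16}\right) = - 30 \left(\left(-37\right) \left(- \frac{1}{16}\right)\right) = \left(-30\right) \frac{37}{16} = - \frac{555}{8}$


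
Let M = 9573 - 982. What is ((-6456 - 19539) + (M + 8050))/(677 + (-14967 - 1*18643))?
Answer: 9354/32933 ≈ 0.28403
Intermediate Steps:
M = 8591
((-6456 - 19539) + (M + 8050))/(677 + (-14967 - 1*18643)) = ((-6456 - 19539) + (8591 + 8050))/(677 + (-14967 - 1*18643)) = (-25995 + 16641)/(677 + (-14967 - 18643)) = -9354/(677 - 33610) = -9354/(-32933) = -9354*(-1/32933) = 9354/32933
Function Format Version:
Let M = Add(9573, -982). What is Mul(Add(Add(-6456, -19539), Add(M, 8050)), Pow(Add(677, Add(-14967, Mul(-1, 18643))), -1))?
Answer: Rational(9354, 32933) ≈ 0.28403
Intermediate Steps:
M = 8591
Mul(Add(Add(-6456, -19539), Add(M, 8050)), Pow(Add(677, Add(-14967, Mul(-1, 18643))), -1)) = Mul(Add(Add(-6456, -19539), Add(8591, 8050)), Pow(Add(677, Add(-14967, Mul(-1, 18643))), -1)) = Mul(Add(-25995, 16641), Pow(Add(677, Add(-14967, -18643)), -1)) = Mul(-9354, Pow(Add(677, -33610), -1)) = Mul(-9354, Pow(-32933, -1)) = Mul(-9354, Rational(-1, 32933)) = Rational(9354, 32933)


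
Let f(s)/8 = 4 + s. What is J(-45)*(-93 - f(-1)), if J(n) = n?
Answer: 5265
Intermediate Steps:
f(s) = 32 + 8*s (f(s) = 8*(4 + s) = 32 + 8*s)
J(-45)*(-93 - f(-1)) = -45*(-93 - (32 + 8*(-1))) = -45*(-93 - (32 - 8)) = -45*(-93 - 1*24) = -45*(-93 - 24) = -45*(-117) = 5265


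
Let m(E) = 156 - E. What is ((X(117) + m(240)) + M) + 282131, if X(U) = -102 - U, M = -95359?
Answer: 186469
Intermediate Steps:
((X(117) + m(240)) + M) + 282131 = (((-102 - 1*117) + (156 - 1*240)) - 95359) + 282131 = (((-102 - 117) + (156 - 240)) - 95359) + 282131 = ((-219 - 84) - 95359) + 282131 = (-303 - 95359) + 282131 = -95662 + 282131 = 186469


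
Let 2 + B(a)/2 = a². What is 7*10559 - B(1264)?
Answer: -3121475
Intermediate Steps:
B(a) = -4 + 2*a²
7*10559 - B(1264) = 7*10559 - (-4 + 2*1264²) = 73913 - (-4 + 2*1597696) = 73913 - (-4 + 3195392) = 73913 - 1*3195388 = 73913 - 3195388 = -3121475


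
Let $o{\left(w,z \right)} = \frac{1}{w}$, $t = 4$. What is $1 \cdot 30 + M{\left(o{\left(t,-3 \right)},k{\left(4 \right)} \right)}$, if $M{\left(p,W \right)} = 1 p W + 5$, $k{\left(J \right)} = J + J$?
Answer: $37$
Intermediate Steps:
$k{\left(J \right)} = 2 J$
$M{\left(p,W \right)} = 5 + W p$ ($M{\left(p,W \right)} = p W + 5 = W p + 5 = 5 + W p$)
$1 \cdot 30 + M{\left(o{\left(t,-3 \right)},k{\left(4 \right)} \right)} = 1 \cdot 30 + \left(5 + \frac{2 \cdot 4}{4}\right) = 30 + \left(5 + 8 \cdot \frac{1}{4}\right) = 30 + \left(5 + 2\right) = 30 + 7 = 37$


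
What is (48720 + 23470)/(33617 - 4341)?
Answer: 36095/14638 ≈ 2.4658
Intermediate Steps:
(48720 + 23470)/(33617 - 4341) = 72190/29276 = 72190*(1/29276) = 36095/14638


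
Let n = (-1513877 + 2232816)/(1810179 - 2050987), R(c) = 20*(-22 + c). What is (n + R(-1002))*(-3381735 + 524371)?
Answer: 3523463251377639/60202 ≈ 5.8527e+10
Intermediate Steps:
R(c) = -440 + 20*c
n = -718939/240808 (n = 718939/(-240808) = 718939*(-1/240808) = -718939/240808 ≈ -2.9855)
(n + R(-1002))*(-3381735 + 524371) = (-718939/240808 + (-440 + 20*(-1002)))*(-3381735 + 524371) = (-718939/240808 + (-440 - 20040))*(-2857364) = (-718939/240808 - 20480)*(-2857364) = -4932466779/240808*(-2857364) = 3523463251377639/60202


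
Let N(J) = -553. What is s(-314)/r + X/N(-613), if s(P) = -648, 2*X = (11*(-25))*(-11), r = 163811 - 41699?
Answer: -2570177/937888 ≈ -2.7404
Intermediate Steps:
r = 122112
X = 3025/2 (X = ((11*(-25))*(-11))/2 = (-275*(-11))/2 = (½)*3025 = 3025/2 ≈ 1512.5)
s(-314)/r + X/N(-613) = -648/122112 + (3025/2)/(-553) = -648*1/122112 + (3025/2)*(-1/553) = -9/1696 - 3025/1106 = -2570177/937888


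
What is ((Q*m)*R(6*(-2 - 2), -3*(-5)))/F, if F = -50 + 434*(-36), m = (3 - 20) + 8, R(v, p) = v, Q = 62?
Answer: -6696/7837 ≈ -0.85441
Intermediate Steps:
m = -9 (m = -17 + 8 = -9)
F = -15674 (F = -50 - 15624 = -15674)
((Q*m)*R(6*(-2 - 2), -3*(-5)))/F = ((62*(-9))*(6*(-2 - 2)))/(-15674) = -3348*(-4)*(-1/15674) = -558*(-24)*(-1/15674) = 13392*(-1/15674) = -6696/7837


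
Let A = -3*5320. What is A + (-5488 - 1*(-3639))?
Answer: -17809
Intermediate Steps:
A = -15960
A + (-5488 - 1*(-3639)) = -15960 + (-5488 - 1*(-3639)) = -15960 + (-5488 + 3639) = -15960 - 1849 = -17809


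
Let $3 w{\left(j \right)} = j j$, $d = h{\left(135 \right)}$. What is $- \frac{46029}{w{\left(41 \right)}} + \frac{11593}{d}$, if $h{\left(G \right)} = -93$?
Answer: $- \frac{32329924}{156333} \approx -206.8$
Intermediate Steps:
$d = -93$
$w{\left(j \right)} = \frac{j^{2}}{3}$ ($w{\left(j \right)} = \frac{j j}{3} = \frac{j^{2}}{3}$)
$- \frac{46029}{w{\left(41 \right)}} + \frac{11593}{d} = - \frac{46029}{\frac{1}{3} \cdot 41^{2}} + \frac{11593}{-93} = - \frac{46029}{\frac{1}{3} \cdot 1681} + 11593 \left(- \frac{1}{93}\right) = - \frac{46029}{\frac{1681}{3}} - \frac{11593}{93} = \left(-46029\right) \frac{3}{1681} - \frac{11593}{93} = - \frac{138087}{1681} - \frac{11593}{93} = - \frac{32329924}{156333}$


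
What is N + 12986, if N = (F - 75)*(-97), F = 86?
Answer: 11919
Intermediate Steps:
N = -1067 (N = (86 - 75)*(-97) = 11*(-97) = -1067)
N + 12986 = -1067 + 12986 = 11919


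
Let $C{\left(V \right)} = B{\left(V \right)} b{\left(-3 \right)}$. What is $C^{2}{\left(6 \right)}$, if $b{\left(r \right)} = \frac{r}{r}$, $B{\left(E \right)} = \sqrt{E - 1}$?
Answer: $5$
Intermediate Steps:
$B{\left(E \right)} = \sqrt{-1 + E}$
$b{\left(r \right)} = 1$
$C{\left(V \right)} = \sqrt{-1 + V}$ ($C{\left(V \right)} = \sqrt{-1 + V} 1 = \sqrt{-1 + V}$)
$C^{2}{\left(6 \right)} = \left(\sqrt{-1 + 6}\right)^{2} = \left(\sqrt{5}\right)^{2} = 5$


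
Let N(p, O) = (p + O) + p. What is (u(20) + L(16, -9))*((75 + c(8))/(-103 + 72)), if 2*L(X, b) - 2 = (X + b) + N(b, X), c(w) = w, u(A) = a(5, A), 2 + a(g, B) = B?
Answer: -3569/62 ≈ -57.565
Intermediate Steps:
a(g, B) = -2 + B
N(p, O) = O + 2*p (N(p, O) = (O + p) + p = O + 2*p)
u(A) = -2 + A
L(X, b) = 1 + X + 3*b/2 (L(X, b) = 1 + ((X + b) + (X + 2*b))/2 = 1 + (2*X + 3*b)/2 = 1 + (X + 3*b/2) = 1 + X + 3*b/2)
(u(20) + L(16, -9))*((75 + c(8))/(-103 + 72)) = ((-2 + 20) + (1 + 16 + (3/2)*(-9)))*((75 + 8)/(-103 + 72)) = (18 + (1 + 16 - 27/2))*(83/(-31)) = (18 + 7/2)*(83*(-1/31)) = (43/2)*(-83/31) = -3569/62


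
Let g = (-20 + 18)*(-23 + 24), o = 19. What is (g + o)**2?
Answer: 289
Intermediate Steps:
g = -2 (g = -2*1 = -2)
(g + o)**2 = (-2 + 19)**2 = 17**2 = 289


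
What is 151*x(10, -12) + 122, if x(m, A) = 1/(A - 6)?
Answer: 2045/18 ≈ 113.61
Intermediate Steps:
x(m, A) = 1/(-6 + A)
151*x(10, -12) + 122 = 151/(-6 - 12) + 122 = 151/(-18) + 122 = 151*(-1/18) + 122 = -151/18 + 122 = 2045/18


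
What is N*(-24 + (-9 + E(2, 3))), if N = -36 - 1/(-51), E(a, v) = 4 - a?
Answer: 56885/51 ≈ 1115.4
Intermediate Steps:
N = -1835/51 (N = -36 - 1*(-1/51) = -36 + 1/51 = -1835/51 ≈ -35.980)
N*(-24 + (-9 + E(2, 3))) = -1835*(-24 + (-9 + (4 - 1*2)))/51 = -1835*(-24 + (-9 + (4 - 2)))/51 = -1835*(-24 + (-9 + 2))/51 = -1835*(-24 - 7)/51 = -1835/51*(-31) = 56885/51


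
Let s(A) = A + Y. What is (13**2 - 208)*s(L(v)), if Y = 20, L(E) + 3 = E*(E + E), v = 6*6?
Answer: -101751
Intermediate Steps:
v = 36
L(E) = -3 + 2*E**2 (L(E) = -3 + E*(E + E) = -3 + E*(2*E) = -3 + 2*E**2)
s(A) = 20 + A (s(A) = A + 20 = 20 + A)
(13**2 - 208)*s(L(v)) = (13**2 - 208)*(20 + (-3 + 2*36**2)) = (169 - 208)*(20 + (-3 + 2*1296)) = -39*(20 + (-3 + 2592)) = -39*(20 + 2589) = -39*2609 = -101751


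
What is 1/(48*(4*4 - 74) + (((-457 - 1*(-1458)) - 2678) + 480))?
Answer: -1/3981 ≈ -0.00025119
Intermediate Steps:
1/(48*(4*4 - 74) + (((-457 - 1*(-1458)) - 2678) + 480)) = 1/(48*(16 - 74) + (((-457 + 1458) - 2678) + 480)) = 1/(48*(-58) + ((1001 - 2678) + 480)) = 1/(-2784 + (-1677 + 480)) = 1/(-2784 - 1197) = 1/(-3981) = -1/3981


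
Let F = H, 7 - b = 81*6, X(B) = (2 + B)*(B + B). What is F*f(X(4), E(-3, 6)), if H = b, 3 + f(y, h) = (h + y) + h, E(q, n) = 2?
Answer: -23471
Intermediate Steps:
X(B) = 2*B*(2 + B) (X(B) = (2 + B)*(2*B) = 2*B*(2 + B))
b = -479 (b = 7 - 81*6 = 7 - 1*486 = 7 - 486 = -479)
f(y, h) = -3 + y + 2*h (f(y, h) = -3 + ((h + y) + h) = -3 + (y + 2*h) = -3 + y + 2*h)
H = -479
F = -479
F*f(X(4), E(-3, 6)) = -479*(-3 + 2*4*(2 + 4) + 2*2) = -479*(-3 + 2*4*6 + 4) = -479*(-3 + 48 + 4) = -479*49 = -23471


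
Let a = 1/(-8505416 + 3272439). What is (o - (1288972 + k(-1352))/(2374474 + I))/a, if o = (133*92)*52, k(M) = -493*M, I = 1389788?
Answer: -2088910709523727602/627377 ≈ -3.3296e+12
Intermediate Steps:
a = -1/5232977 (a = 1/(-5232977) = -1/5232977 ≈ -1.9110e-7)
o = 636272 (o = 12236*52 = 636272)
(o - (1288972 + k(-1352))/(2374474 + I))/a = (636272 - (1288972 - 493*(-1352))/(2374474 + 1389788))/(-1/5232977) = (636272 - (1288972 + 666536)/3764262)*(-5232977) = (636272 - 1955508/3764262)*(-5232977) = (636272 - 1*325918/627377)*(-5232977) = (636272 - 325918/627377)*(-5232977) = (399182092626/627377)*(-5232977) = -2088910709523727602/627377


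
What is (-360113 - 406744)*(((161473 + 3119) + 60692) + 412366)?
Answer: -488986366050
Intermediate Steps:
(-360113 - 406744)*(((161473 + 3119) + 60692) + 412366) = -766857*((164592 + 60692) + 412366) = -766857*(225284 + 412366) = -766857*637650 = -488986366050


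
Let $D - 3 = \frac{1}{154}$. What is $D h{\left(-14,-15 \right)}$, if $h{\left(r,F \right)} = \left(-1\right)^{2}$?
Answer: $\frac{463}{154} \approx 3.0065$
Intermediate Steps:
$D = \frac{463}{154}$ ($D = 3 + \frac{1}{154} = \frac{463}{154} \approx 3.0065$)
$h{\left(r,F \right)} = 1$
$D h{\left(-14,-15 \right)} = \frac{463}{154} \cdot 1 = \frac{463}{154}$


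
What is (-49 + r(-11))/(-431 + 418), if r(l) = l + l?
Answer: 71/13 ≈ 5.4615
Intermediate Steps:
r(l) = 2*l
(-49 + r(-11))/(-431 + 418) = (-49 + 2*(-11))/(-431 + 418) = (-49 - 22)/(-13) = -71*(-1/13) = 71/13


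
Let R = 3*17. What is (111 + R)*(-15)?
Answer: -2430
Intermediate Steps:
R = 51
(111 + R)*(-15) = (111 + 51)*(-15) = 162*(-15) = -2430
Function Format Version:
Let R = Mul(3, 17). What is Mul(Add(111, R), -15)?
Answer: -2430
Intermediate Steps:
R = 51
Mul(Add(111, R), -15) = Mul(Add(111, 51), -15) = Mul(162, -15) = -2430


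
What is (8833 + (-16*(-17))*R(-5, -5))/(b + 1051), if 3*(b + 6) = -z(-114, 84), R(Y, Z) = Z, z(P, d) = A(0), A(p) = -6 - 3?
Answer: 7473/1048 ≈ 7.1307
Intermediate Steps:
A(p) = -9
z(P, d) = -9
b = -3 (b = -6 + (-1*(-9))/3 = -6 + (⅓)*9 = -6 + 3 = -3)
(8833 + (-16*(-17))*R(-5, -5))/(b + 1051) = (8833 - 16*(-17)*(-5))/(-3 + 1051) = (8833 + 272*(-5))/1048 = (8833 - 1360)*(1/1048) = 7473*(1/1048) = 7473/1048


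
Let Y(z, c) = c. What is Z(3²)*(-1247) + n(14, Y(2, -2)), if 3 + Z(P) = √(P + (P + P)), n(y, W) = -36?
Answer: 3705 - 3741*√3 ≈ -2774.6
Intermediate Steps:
Z(P) = -3 + √3*√P (Z(P) = -3 + √(P + (P + P)) = -3 + √(P + 2*P) = -3 + √(3*P) = -3 + √3*√P)
Z(3²)*(-1247) + n(14, Y(2, -2)) = (-3 + √3*√(3²))*(-1247) - 36 = (-3 + √3*√9)*(-1247) - 36 = (-3 + √3*3)*(-1247) - 36 = (-3 + 3*√3)*(-1247) - 36 = (3741 - 3741*√3) - 36 = 3705 - 3741*√3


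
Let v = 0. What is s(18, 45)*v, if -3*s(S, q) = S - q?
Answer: 0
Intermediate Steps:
s(S, q) = -S/3 + q/3 (s(S, q) = -(S - q)/3 = -S/3 + q/3)
s(18, 45)*v = (-1/3*18 + (1/3)*45)*0 = (-6 + 15)*0 = 9*0 = 0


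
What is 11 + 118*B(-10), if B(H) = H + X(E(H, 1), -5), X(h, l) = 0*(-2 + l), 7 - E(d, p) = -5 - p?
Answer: -1169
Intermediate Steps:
E(d, p) = 12 + p (E(d, p) = 7 - (-5 - p) = 7 + (5 + p) = 12 + p)
X(h, l) = 0
B(H) = H (B(H) = H + 0 = H)
11 + 118*B(-10) = 11 + 118*(-10) = 11 - 1180 = -1169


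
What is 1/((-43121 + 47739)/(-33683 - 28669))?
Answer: -31176/2309 ≈ -13.502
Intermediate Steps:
1/((-43121 + 47739)/(-33683 - 28669)) = 1/(4618/(-62352)) = 1/(4618*(-1/62352)) = 1/(-2309/31176) = -31176/2309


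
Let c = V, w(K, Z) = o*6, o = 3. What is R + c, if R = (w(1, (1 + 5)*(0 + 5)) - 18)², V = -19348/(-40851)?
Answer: 19348/40851 ≈ 0.47362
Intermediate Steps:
w(K, Z) = 18 (w(K, Z) = 3*6 = 18)
V = 19348/40851 (V = -19348*(-1/40851) = 19348/40851 ≈ 0.47362)
c = 19348/40851 ≈ 0.47362
R = 0 (R = (18 - 18)² = 0² = 0)
R + c = 0 + 19348/40851 = 19348/40851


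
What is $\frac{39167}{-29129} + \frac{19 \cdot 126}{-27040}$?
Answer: $- \frac{564405253}{393824080} \approx -1.4331$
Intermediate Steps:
$\frac{39167}{-29129} + \frac{19 \cdot 126}{-27040} = 39167 \left(- \frac{1}{29129}\right) + 2394 \left(- \frac{1}{27040}\right) = - \frac{39167}{29129} - \frac{1197}{13520} = - \frac{564405253}{393824080}$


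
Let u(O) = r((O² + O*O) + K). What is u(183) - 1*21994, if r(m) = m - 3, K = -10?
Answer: 44971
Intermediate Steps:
r(m) = -3 + m
u(O) = -13 + 2*O² (u(O) = -3 + ((O² + O*O) - 10) = -3 + ((O² + O²) - 10) = -3 + (2*O² - 10) = -3 + (-10 + 2*O²) = -13 + 2*O²)
u(183) - 1*21994 = (-13 + 2*183²) - 1*21994 = (-13 + 2*33489) - 21994 = (-13 + 66978) - 21994 = 66965 - 21994 = 44971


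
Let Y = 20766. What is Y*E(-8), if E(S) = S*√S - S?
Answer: 166128 - 332256*I*√2 ≈ 1.6613e+5 - 4.6988e+5*I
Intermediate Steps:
E(S) = S^(3/2) - S
Y*E(-8) = 20766*((-8)^(3/2) - 1*(-8)) = 20766*(-16*I*√2 + 8) = 20766*(8 - 16*I*√2) = 166128 - 332256*I*√2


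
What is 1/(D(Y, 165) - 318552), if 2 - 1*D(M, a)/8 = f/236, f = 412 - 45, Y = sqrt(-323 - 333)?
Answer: -59/18794358 ≈ -3.1392e-6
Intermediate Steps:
Y = 4*I*sqrt(41) (Y = sqrt(-656) = 4*I*sqrt(41) ≈ 25.612*I)
f = 367
D(M, a) = 210/59 (D(M, a) = 16 - 2936/236 = 16 - 8*367/236 = 16 - 734/59 = 210/59)
1/(D(Y, 165) - 318552) = 1/(210/59 - 318552) = 1/(-18794358/59) = -59/18794358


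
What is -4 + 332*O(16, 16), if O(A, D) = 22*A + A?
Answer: 122172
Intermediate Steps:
O(A, D) = 23*A
-4 + 332*O(16, 16) = -4 + 332*(23*16) = -4 + 332*368 = -4 + 122176 = 122172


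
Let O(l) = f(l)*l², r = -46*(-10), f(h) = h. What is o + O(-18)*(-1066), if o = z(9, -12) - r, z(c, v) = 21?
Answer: 6216473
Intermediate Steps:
r = 460
o = -439 (o = 21 - 1*460 = 21 - 460 = -439)
O(l) = l³ (O(l) = l*l² = l³)
o + O(-18)*(-1066) = -439 + (-18)³*(-1066) = -439 - 5832*(-1066) = -439 + 6216912 = 6216473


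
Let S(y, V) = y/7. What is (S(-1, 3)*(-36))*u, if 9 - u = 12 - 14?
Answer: 396/7 ≈ 56.571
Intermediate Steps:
u = 11 (u = 9 - (12 - 14) = 9 - 1*(-2) = 9 + 2 = 11)
S(y, V) = y/7 (S(y, V) = y*(⅐) = y/7)
(S(-1, 3)*(-36))*u = (((⅐)*(-1))*(-36))*11 = -⅐*(-36)*11 = (36/7)*11 = 396/7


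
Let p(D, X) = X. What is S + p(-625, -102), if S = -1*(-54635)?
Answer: 54533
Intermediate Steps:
S = 54635
S + p(-625, -102) = 54635 - 102 = 54533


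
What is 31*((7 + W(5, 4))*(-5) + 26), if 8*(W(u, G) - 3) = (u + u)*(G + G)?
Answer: -2294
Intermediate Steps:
W(u, G) = 3 + G*u/2 (W(u, G) = 3 + ((u + u)*(G + G))/8 = 3 + ((2*u)*(2*G))/8 = 3 + (4*G*u)/8 = 3 + G*u/2)
31*((7 + W(5, 4))*(-5) + 26) = 31*((7 + (3 + (½)*4*5))*(-5) + 26) = 31*((7 + (3 + 10))*(-5) + 26) = 31*((7 + 13)*(-5) + 26) = 31*(20*(-5) + 26) = 31*(-100 + 26) = 31*(-74) = -2294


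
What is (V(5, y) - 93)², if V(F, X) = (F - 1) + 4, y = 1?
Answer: 7225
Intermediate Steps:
V(F, X) = 3 + F (V(F, X) = (-1 + F) + 4 = 3 + F)
(V(5, y) - 93)² = ((3 + 5) - 93)² = (8 - 93)² = (-85)² = 7225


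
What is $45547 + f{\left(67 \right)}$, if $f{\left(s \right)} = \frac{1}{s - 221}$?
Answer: $\frac{7014237}{154} \approx 45547.0$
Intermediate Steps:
$f{\left(s \right)} = \frac{1}{-221 + s}$
$45547 + f{\left(67 \right)} = 45547 + \frac{1}{-221 + 67} = 45547 + \frac{1}{-154} = 45547 - \frac{1}{154} = \frac{7014237}{154}$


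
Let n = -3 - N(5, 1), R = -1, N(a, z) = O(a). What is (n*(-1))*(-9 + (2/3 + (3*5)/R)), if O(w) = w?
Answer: -560/3 ≈ -186.67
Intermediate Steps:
N(a, z) = a
n = -8 (n = -3 - 1*5 = -3 - 5 = -8)
(n*(-1))*(-9 + (2/3 + (3*5)/R)) = (-8*(-1))*(-9 + (2/3 + (3*5)/(-1))) = 8*(-9 + (2*(⅓) + 15*(-1))) = 8*(-9 + (⅔ - 15)) = 8*(-9 - 43/3) = 8*(-70/3) = -560/3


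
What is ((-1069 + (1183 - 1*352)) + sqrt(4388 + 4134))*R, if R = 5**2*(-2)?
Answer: 11900 - 50*sqrt(8522) ≈ 7284.3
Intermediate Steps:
R = -50 (R = 25*(-2) = -50)
((-1069 + (1183 - 1*352)) + sqrt(4388 + 4134))*R = ((-1069 + (1183 - 1*352)) + sqrt(4388 + 4134))*(-50) = ((-1069 + (1183 - 352)) + sqrt(8522))*(-50) = ((-1069 + 831) + sqrt(8522))*(-50) = (-238 + sqrt(8522))*(-50) = 11900 - 50*sqrt(8522)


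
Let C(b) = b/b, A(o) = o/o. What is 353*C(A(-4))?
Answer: 353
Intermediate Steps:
A(o) = 1
C(b) = 1
353*C(A(-4)) = 353*1 = 353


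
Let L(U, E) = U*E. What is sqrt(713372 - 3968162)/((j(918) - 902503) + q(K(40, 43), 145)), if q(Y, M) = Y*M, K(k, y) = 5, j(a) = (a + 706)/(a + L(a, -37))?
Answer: -4131*I*sqrt(3254790)/3725245121 ≈ -0.0020006*I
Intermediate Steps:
L(U, E) = E*U
j(a) = -(706 + a)/(36*a) (j(a) = (a + 706)/(a - 37*a) = (706 + a)/((-36*a)) = (706 + a)*(-1/(36*a)) = -(706 + a)/(36*a))
q(Y, M) = M*Y
sqrt(713372 - 3968162)/((j(918) - 902503) + q(K(40, 43), 145)) = sqrt(713372 - 3968162)/(((1/36)*(-706 - 1*918)/918 - 902503) + 145*5) = sqrt(-3254790)/(((1/36)*(1/918)*(-706 - 918) - 902503) + 725) = (I*sqrt(3254790))/(((1/36)*(1/918)*(-1624) - 902503) + 725) = (I*sqrt(3254790))/((-203/4131 - 902503) + 725) = (I*sqrt(3254790))/(-3728240096/4131 + 725) = (I*sqrt(3254790))/(-3725245121/4131) = (I*sqrt(3254790))*(-4131/3725245121) = -4131*I*sqrt(3254790)/3725245121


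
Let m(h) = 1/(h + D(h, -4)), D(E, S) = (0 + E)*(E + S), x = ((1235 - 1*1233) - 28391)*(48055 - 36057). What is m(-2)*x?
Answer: -170305611/5 ≈ -3.4061e+7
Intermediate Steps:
x = -340611222 (x = ((1235 - 1233) - 28391)*11998 = (2 - 28391)*11998 = -28389*11998 = -340611222)
D(E, S) = E*(E + S)
m(h) = 1/(h + h*(-4 + h)) (m(h) = 1/(h + h*(h - 4)) = 1/(h + h*(-4 + h)))
m(-2)*x = (1/((-2)*(-3 - 2)))*(-340611222) = -½/(-5)*(-340611222) = -½*(-⅕)*(-340611222) = (⅒)*(-340611222) = -170305611/5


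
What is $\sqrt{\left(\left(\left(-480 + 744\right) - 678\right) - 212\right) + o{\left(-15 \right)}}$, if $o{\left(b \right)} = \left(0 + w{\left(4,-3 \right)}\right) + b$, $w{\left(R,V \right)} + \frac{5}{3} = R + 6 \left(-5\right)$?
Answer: $\frac{i \sqrt{6018}}{3} \approx 25.859 i$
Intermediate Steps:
$w{\left(R,V \right)} = - \frac{95}{3} + R$ ($w{\left(R,V \right)} = - \frac{5}{3} + \left(R + 6 \left(-5\right)\right) = - \frac{5}{3} + \left(R - 30\right) = - \frac{5}{3} + \left(-30 + R\right) = - \frac{95}{3} + R$)
$o{\left(b \right)} = - \frac{83}{3} + b$ ($o{\left(b \right)} = \left(0 + \left(- \frac{95}{3} + 4\right)\right) + b = \left(0 - \frac{83}{3}\right) + b = - \frac{83}{3} + b$)
$\sqrt{\left(\left(\left(-480 + 744\right) - 678\right) - 212\right) + o{\left(-15 \right)}} = \sqrt{\left(\left(\left(-480 + 744\right) - 678\right) - 212\right) - \frac{128}{3}} = \sqrt{\left(\left(264 - 678\right) - 212\right) - \frac{128}{3}} = \sqrt{\left(-414 - 212\right) - \frac{128}{3}} = \sqrt{-626 - \frac{128}{3}} = \sqrt{- \frac{2006}{3}} = \frac{i \sqrt{6018}}{3}$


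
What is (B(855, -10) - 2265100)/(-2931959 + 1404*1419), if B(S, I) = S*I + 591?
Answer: 2273059/939683 ≈ 2.4190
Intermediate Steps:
B(S, I) = 591 + I*S (B(S, I) = I*S + 591 = 591 + I*S)
(B(855, -10) - 2265100)/(-2931959 + 1404*1419) = ((591 - 10*855) - 2265100)/(-2931959 + 1404*1419) = ((591 - 8550) - 2265100)/(-2931959 + 1992276) = (-7959 - 2265100)/(-939683) = -2273059*(-1/939683) = 2273059/939683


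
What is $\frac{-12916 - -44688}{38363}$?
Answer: $\frac{188}{227} \approx 0.82819$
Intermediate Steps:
$\frac{-12916 - -44688}{38363} = \left(-12916 + 44688\right) \frac{1}{38363} = 31772 \cdot \frac{1}{38363} = \frac{188}{227}$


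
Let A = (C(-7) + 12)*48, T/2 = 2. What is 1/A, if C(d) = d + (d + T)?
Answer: 1/96 ≈ 0.010417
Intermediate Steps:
T = 4 (T = 2*2 = 4)
C(d) = 4 + 2*d (C(d) = d + (d + 4) = d + (4 + d) = 4 + 2*d)
A = 96 (A = ((4 + 2*(-7)) + 12)*48 = ((4 - 14) + 12)*48 = (-10 + 12)*48 = 2*48 = 96)
1/A = 1/96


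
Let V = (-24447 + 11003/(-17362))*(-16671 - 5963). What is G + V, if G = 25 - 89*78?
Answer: 4803551702512/8681 ≈ 5.5334e+8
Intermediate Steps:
G = -6917 (G = 25 - 6942 = -6917)
V = 4803611748989/8681 (V = (-24447 + 11003*(-1/17362))*(-22634) = (-24447 - 11003/17362)*(-22634) = -424459817/17362*(-22634) = 4803611748989/8681 ≈ 5.5335e+8)
G + V = -6917 + 4803611748989/8681 = 4803551702512/8681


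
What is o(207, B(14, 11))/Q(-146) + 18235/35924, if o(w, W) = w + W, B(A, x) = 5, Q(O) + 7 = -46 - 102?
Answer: -684209/795460 ≈ -0.86014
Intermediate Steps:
Q(O) = -155 (Q(O) = -7 + (-46 - 102) = -7 - 148 = -155)
o(w, W) = W + w
o(207, B(14, 11))/Q(-146) + 18235/35924 = (5 + 207)/(-155) + 18235/35924 = 212*(-1/155) + 18235*(1/35924) = -212/155 + 2605/5132 = -684209/795460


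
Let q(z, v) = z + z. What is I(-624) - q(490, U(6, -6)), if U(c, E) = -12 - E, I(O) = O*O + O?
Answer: 387772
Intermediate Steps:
I(O) = O + O² (I(O) = O² + O = O + O²)
q(z, v) = 2*z
I(-624) - q(490, U(6, -6)) = -624*(1 - 624) - 2*490 = -624*(-623) - 1*980 = 388752 - 980 = 387772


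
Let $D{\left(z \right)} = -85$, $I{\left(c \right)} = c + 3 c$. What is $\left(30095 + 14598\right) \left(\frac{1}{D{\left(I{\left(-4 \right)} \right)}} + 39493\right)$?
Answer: $\frac{8825300616}{5} \approx 1.7651 \cdot 10^{9}$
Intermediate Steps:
$I{\left(c \right)} = 4 c$
$\left(30095 + 14598\right) \left(\frac{1}{D{\left(I{\left(-4 \right)} \right)}} + 39493\right) = \left(30095 + 14598\right) \left(\frac{1}{-85} + 39493\right) = 44693 \left(- \frac{1}{85} + 39493\right) = 44693 \cdot \frac{3356904}{85} = \frac{8825300616}{5}$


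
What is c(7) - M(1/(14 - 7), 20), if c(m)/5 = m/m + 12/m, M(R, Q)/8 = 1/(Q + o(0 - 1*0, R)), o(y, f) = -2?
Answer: 827/63 ≈ 13.127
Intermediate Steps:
M(R, Q) = 8/(-2 + Q) (M(R, Q) = 8/(Q - 2) = 8/(-2 + Q))
c(m) = 5 + 60/m (c(m) = 5*(m/m + 12/m) = 5*(1 + 12/m) = 5 + 60/m)
c(7) - M(1/(14 - 7), 20) = (5 + 60/7) - 8/(-2 + 20) = (5 + 60*(⅐)) - 8/18 = (5 + 60/7) - 8/18 = 95/7 - 1*4/9 = 95/7 - 4/9 = 827/63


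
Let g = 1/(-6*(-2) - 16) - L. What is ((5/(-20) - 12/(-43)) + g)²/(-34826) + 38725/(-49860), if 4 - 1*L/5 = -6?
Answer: -545229733303/642129728328 ≈ -0.84910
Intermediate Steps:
L = 50 (L = 20 - 5*(-6) = 20 + 30 = 50)
g = -201/4 (g = 1/(-6*(-2) - 16) - 1*50 = 1/(12 - 16) - 50 = 1/(-4) - 50 = -¼ - 50 = -201/4 ≈ -50.250)
((5/(-20) - 12/(-43)) + g)²/(-34826) + 38725/(-49860) = ((5/(-20) - 12/(-43)) - 201/4)²/(-34826) + 38725/(-49860) = ((5*(-1/20) - 12*(-1/43)) - 201/4)²*(-1/34826) + 38725*(-1/49860) = ((-¼ + 12/43) - 201/4)²*(-1/34826) - 7745/9972 = (5/172 - 201/4)²*(-1/34826) - 7745/9972 = (-4319/86)²*(-1/34826) - 7745/9972 = (18653761/7396)*(-1/34826) - 7745/9972 = -18653761/257573096 - 7745/9972 = -545229733303/642129728328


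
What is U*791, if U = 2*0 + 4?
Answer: 3164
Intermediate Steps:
U = 4 (U = 0 + 4 = 4)
U*791 = 4*791 = 3164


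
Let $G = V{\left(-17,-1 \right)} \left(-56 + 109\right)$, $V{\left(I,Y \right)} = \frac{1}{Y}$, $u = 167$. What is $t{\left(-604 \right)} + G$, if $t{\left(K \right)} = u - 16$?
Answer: $98$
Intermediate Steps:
$t{\left(K \right)} = 151$ ($t{\left(K \right)} = 167 - 16 = 151$)
$G = -53$ ($G = \frac{-56 + 109}{-1} = \left(-1\right) 53 = -53$)
$t{\left(-604 \right)} + G = 151 - 53 = 98$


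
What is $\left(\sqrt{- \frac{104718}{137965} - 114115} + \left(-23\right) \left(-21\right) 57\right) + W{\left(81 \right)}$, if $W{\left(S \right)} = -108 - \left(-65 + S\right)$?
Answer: $27407 + \frac{i \sqrt{2172118296309745}}{137965} \approx 27407.0 + 337.81 i$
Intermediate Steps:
$W{\left(S \right)} = -43 - S$
$\left(\sqrt{- \frac{104718}{137965} - 114115} + \left(-23\right) \left(-21\right) 57\right) + W{\left(81 \right)} = \left(\sqrt{- \frac{104718}{137965} - 114115} + \left(-23\right) \left(-21\right) 57\right) - 124 = \left(\sqrt{\left(-104718\right) \frac{1}{137965} - 114115} + 483 \cdot 57\right) - 124 = \left(\sqrt{- \frac{104718}{137965} - 114115} + 27531\right) - 124 = \left(\sqrt{- \frac{15743980693}{137965}} + 27531\right) - 124 = \left(\frac{i \sqrt{2172118296309745}}{137965} + 27531\right) - 124 = \left(27531 + \frac{i \sqrt{2172118296309745}}{137965}\right) - 124 = 27407 + \frac{i \sqrt{2172118296309745}}{137965}$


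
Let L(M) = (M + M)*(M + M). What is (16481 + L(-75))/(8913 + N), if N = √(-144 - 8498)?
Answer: 347437653/79450211 - 38981*I*√8642/79450211 ≈ 4.373 - 0.045611*I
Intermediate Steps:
L(M) = 4*M² (L(M) = (2*M)*(2*M) = 4*M²)
N = I*√8642 (N = √(-8642) = I*√8642 ≈ 92.962*I)
(16481 + L(-75))/(8913 + N) = (16481 + 4*(-75)²)/(8913 + I*√8642) = (16481 + 4*5625)/(8913 + I*√8642) = (16481 + 22500)/(8913 + I*√8642) = 38981/(8913 + I*√8642)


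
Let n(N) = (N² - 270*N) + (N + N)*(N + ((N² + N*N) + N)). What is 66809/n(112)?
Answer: 66809/5652192 ≈ 0.011820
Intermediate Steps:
n(N) = N² - 270*N + 2*N*(2*N + 2*N²) (n(N) = (N² - 270*N) + (2*N)*(N + ((N² + N²) + N)) = (N² - 270*N) + (2*N)*(N + (2*N² + N)) = (N² - 270*N) + (2*N)*(N + (N + 2*N²)) = (N² - 270*N) + (2*N)*(2*N + 2*N²) = (N² - 270*N) + 2*N*(2*N + 2*N²) = N² - 270*N + 2*N*(2*N + 2*N²))
66809/n(112) = 66809/((112*(-270 + 4*112² + 5*112))) = 66809/((112*(-270 + 4*12544 + 560))) = 66809/((112*(-270 + 50176 + 560))) = 66809/((112*50466)) = 66809/5652192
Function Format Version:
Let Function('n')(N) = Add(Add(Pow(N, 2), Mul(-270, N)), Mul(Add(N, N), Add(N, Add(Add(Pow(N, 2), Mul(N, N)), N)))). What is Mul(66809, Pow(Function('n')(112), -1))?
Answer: Rational(66809, 5652192) ≈ 0.011820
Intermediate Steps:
Function('n')(N) = Add(Pow(N, 2), Mul(-270, N), Mul(2, N, Add(Mul(2, N), Mul(2, Pow(N, 2))))) (Function('n')(N) = Add(Add(Pow(N, 2), Mul(-270, N)), Mul(Mul(2, N), Add(N, Add(Add(Pow(N, 2), Pow(N, 2)), N)))) = Add(Add(Pow(N, 2), Mul(-270, N)), Mul(Mul(2, N), Add(N, Add(Mul(2, Pow(N, 2)), N)))) = Add(Add(Pow(N, 2), Mul(-270, N)), Mul(Mul(2, N), Add(N, Add(N, Mul(2, Pow(N, 2)))))) = Add(Add(Pow(N, 2), Mul(-270, N)), Mul(Mul(2, N), Add(Mul(2, N), Mul(2, Pow(N, 2))))) = Add(Add(Pow(N, 2), Mul(-270, N)), Mul(2, N, Add(Mul(2, N), Mul(2, Pow(N, 2))))) = Add(Pow(N, 2), Mul(-270, N), Mul(2, N, Add(Mul(2, N), Mul(2, Pow(N, 2))))))
Mul(66809, Pow(Function('n')(112), -1)) = Mul(66809, Pow(Mul(112, Add(-270, Mul(4, Pow(112, 2)), Mul(5, 112))), -1)) = Mul(66809, Pow(Mul(112, Add(-270, Mul(4, 12544), 560)), -1)) = Mul(66809, Pow(Mul(112, Add(-270, 50176, 560)), -1)) = Mul(66809, Pow(Mul(112, 50466), -1)) = Mul(66809, Pow(5652192, -1)) = Mul(66809, Rational(1, 5652192)) = Rational(66809, 5652192)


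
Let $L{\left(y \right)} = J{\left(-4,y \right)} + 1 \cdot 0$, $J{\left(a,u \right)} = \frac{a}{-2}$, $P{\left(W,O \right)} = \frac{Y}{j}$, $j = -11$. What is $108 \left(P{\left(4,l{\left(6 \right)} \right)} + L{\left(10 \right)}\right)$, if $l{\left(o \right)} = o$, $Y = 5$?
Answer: $\frac{1836}{11} \approx 166.91$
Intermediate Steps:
$P{\left(W,O \right)} = - \frac{5}{11}$ ($P{\left(W,O \right)} = \frac{5}{-11} = 5 \left(- \frac{1}{11}\right) = - \frac{5}{11}$)
$J{\left(a,u \right)} = - \frac{a}{2}$ ($J{\left(a,u \right)} = a \left(- \frac{1}{2}\right) = - \frac{a}{2}$)
$L{\left(y \right)} = 2$ ($L{\left(y \right)} = \left(- \frac{1}{2}\right) \left(-4\right) + 1 \cdot 0 = 2 + 0 = 2$)
$108 \left(P{\left(4,l{\left(6 \right)} \right)} + L{\left(10 \right)}\right) = 108 \left(- \frac{5}{11} + 2\right) = 108 \cdot \frac{17}{11} = \frac{1836}{11}$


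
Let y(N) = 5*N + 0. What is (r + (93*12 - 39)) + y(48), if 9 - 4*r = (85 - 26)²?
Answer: 449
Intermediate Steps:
y(N) = 5*N
r = -868 (r = 9/4 - (85 - 26)²/4 = 9/4 - ¼*59² = 9/4 - ¼*3481 = 9/4 - 3481/4 = -868)
(r + (93*12 - 39)) + y(48) = (-868 + (93*12 - 39)) + 5*48 = (-868 + (1116 - 39)) + 240 = (-868 + 1077) + 240 = 209 + 240 = 449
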